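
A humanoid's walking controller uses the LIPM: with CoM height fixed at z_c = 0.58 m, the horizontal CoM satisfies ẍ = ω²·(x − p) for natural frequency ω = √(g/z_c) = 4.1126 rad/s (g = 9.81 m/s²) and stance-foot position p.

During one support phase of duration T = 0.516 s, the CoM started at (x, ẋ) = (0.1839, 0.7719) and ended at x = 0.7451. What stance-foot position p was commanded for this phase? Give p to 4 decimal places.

ωT = 4.1126·0.516 = 2.122102; cosh(ωT) = 4.234222, sinh(ωT) = 4.114442
x(T) = p + (x₀−p)·cosh(ωT) + (ẋ₀/ω)·sinh(ωT) ⇒ p·(1 − cosh) = x(T) − x₀·cosh − (ẋ₀/ω)·sinh
numerator   = 0.7451 − (0.1839)·4.234222 − (0.7719/4.1126)·4.114442 = -0.805819
denominator = 1 − 4.234222 = -3.234222
p = -0.805819 / -3.234222 = 0.2492

p = 0.2492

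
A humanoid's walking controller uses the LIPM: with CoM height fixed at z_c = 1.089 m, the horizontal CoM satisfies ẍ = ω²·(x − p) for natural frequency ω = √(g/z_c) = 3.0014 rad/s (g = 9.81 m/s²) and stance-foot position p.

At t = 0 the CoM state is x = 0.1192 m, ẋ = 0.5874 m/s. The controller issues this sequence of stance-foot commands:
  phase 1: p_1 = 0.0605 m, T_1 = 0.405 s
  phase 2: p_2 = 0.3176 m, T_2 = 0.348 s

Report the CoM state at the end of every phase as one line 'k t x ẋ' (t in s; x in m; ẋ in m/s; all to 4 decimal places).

phase 1: p=0.0605, T=0.405, ωT=1.215567, cosh=1.834374, sinh=1.537832; start (x,ẋ)=(0.119200, 0.587400) → end (x,ẋ)=(0.469145, 1.348450)
phase 2: p=0.3176, T=0.348, ωT=1.044487, cosh=1.596907, sinh=1.245034; start (x,ẋ)=(0.469145, 1.348450) → end (x,ẋ)=(1.118964, 2.719648)

1 0.4050 0.4691 1.3484
2 0.7530 1.1190 2.7196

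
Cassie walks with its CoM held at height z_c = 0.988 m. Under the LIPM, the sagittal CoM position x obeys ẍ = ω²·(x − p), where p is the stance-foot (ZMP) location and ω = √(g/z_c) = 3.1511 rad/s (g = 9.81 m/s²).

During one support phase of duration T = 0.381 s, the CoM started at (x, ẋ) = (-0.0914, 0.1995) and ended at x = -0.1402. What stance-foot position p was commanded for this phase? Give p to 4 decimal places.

p = 0.0866

ωT = 3.1511·0.381 = 1.200569; cosh(ωT) = 1.811515, sinh(ωT) = 1.510492
x(T) = p + (x₀−p)·cosh(ωT) + (ẋ₀/ω)·sinh(ωT) ⇒ p·(1 − cosh) = x(T) − x₀·cosh − (ẋ₀/ω)·sinh
numerator   = -0.1402 − (-0.0914)·1.811515 − (0.1995/3.1511)·1.510492 = -0.070259
denominator = 1 − 1.811515 = -0.811515
p = -0.070259 / -0.811515 = 0.0866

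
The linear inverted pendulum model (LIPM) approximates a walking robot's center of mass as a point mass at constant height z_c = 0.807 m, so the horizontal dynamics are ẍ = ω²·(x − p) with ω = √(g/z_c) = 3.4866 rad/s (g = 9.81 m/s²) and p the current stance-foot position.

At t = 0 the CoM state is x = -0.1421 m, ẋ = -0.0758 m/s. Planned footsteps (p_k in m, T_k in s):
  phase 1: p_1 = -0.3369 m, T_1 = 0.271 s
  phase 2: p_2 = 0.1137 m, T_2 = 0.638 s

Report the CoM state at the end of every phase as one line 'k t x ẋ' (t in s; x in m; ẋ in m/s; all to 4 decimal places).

phase 1: p=-0.3369, T=0.271, ωT=0.944869, cosh=1.480603, sinh=1.091872; start (x,ẋ)=(-0.142100, -0.075800) → end (x,ẋ)=(-0.072216, 0.629359)
phase 2: p=0.1137, T=0.638, ωT=2.224451, cosh=4.678264, sinh=4.570138; start (x,ẋ)=(-0.072216, 0.629359) → end (x,ẋ)=(0.068880, -0.018128)

1 0.2710 -0.0722 0.6294
2 0.9090 0.0689 -0.0181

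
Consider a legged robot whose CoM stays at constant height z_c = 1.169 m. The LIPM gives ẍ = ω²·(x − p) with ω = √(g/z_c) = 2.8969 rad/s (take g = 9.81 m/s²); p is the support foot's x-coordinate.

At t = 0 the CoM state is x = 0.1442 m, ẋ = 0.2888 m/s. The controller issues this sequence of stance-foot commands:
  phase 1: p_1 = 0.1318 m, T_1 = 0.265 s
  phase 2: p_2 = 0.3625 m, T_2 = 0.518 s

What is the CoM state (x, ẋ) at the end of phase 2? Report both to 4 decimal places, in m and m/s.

phase 1: p=0.1318, T=0.265, ωT=0.767679, cosh=1.309424, sinh=0.845334; start (x,ẋ)=(0.144200, 0.288800) → end (x,ẋ)=(0.232311, 0.408527)
phase 2: p=0.3625, T=0.518, ωT=1.500594, cosh=2.353675, sinh=2.130678; start (x,ẋ)=(0.232311, 0.408527) → end (x,ẋ)=(0.356549, 0.157965)

x = 0.3565, ẋ = 0.1580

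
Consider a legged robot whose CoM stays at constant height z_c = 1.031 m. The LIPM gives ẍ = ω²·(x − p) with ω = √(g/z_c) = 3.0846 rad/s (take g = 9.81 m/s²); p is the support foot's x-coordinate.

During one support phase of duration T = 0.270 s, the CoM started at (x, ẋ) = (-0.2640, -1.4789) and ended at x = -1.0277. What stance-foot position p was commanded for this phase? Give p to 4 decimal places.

ωT = 3.0846·0.270 = 0.832842; cosh(ωT) = 1.367329, sinh(ωT) = 0.932517
x(T) = p + (x₀−p)·cosh(ωT) + (ẋ₀/ω)·sinh(ωT) ⇒ p·(1 − cosh) = x(T) − x₀·cosh − (ẋ₀/ω)·sinh
numerator   = -1.0277 − (-0.2640)·1.367329 − (-1.4789/3.0846)·0.932517 = -0.219633
denominator = 1 − 1.367329 = -0.367329
p = -0.219633 / -0.367329 = 0.5979

p = 0.5979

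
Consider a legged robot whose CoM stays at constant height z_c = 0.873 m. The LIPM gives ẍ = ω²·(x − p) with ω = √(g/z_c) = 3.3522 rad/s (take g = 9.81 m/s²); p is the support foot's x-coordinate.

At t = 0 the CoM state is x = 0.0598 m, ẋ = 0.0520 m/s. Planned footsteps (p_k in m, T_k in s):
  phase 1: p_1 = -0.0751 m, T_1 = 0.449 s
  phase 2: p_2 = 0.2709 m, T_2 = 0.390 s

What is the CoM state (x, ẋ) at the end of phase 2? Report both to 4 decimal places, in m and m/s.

phase 1: p=-0.0751, T=0.449, ωT=1.505138, cosh=2.363381, sinh=2.141394; start (x,ẋ)=(0.059800, 0.052000) → end (x,ẋ)=(0.276938, 1.091259)
phase 2: p=0.2709, T=0.390, ωT=1.307358, cosh=1.983464, sinh=1.712931; start (x,ẋ)=(0.276938, 1.091259) → end (x,ẋ)=(0.840495, 2.199143)

x = 0.8405, ẋ = 2.1991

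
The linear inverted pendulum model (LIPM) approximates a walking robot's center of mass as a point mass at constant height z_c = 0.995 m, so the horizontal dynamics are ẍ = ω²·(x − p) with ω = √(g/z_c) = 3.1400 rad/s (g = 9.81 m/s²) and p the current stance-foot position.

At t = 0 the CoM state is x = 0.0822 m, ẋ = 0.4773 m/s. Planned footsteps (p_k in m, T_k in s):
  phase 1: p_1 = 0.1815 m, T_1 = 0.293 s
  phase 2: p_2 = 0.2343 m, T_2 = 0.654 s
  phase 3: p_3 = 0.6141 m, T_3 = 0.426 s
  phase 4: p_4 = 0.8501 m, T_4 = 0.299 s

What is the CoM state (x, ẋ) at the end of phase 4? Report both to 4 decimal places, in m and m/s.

x = 1.6490, ẋ = 2.9271

phase 1: p=0.1815, T=0.293, ωT=0.920020, cosh=1.453926, sinh=1.055415; start (x,ẋ)=(0.082200, 0.477300) → end (x,ẋ)=(0.197555, 0.364878)
phase 2: p=0.2343, T=0.654, ωT=2.053560, cosh=3.961941, sinh=3.833663; start (x,ẋ)=(0.197555, 0.364878) → end (x,ẋ)=(0.534203, 1.003300)
phase 3: p=0.6141, T=0.426, ωT=1.337640, cosh=2.036253, sinh=1.773788; start (x,ẋ)=(0.534203, 1.003300) → end (x,ẋ)=(1.018174, 1.597968)
phase 4: p=0.8501, T=0.299, ωT=0.938860, cosh=1.474069, sinh=1.082996; start (x,ẋ)=(1.018174, 1.597968) → end (x,ẋ)=(1.648996, 2.927068)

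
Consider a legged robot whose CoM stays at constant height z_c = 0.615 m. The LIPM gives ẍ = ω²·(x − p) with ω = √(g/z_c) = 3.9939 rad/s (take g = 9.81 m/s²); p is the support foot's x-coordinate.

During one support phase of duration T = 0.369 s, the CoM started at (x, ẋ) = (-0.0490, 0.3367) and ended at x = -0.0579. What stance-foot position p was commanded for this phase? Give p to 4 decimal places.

p = 0.0923

ωT = 3.9939·0.369 = 1.473749; cosh(ωT) = 2.297318, sinh(ωT) = 2.068253
x(T) = p + (x₀−p)·cosh(ωT) + (ẋ₀/ω)·sinh(ωT) ⇒ p·(1 − cosh) = x(T) − x₀·cosh − (ẋ₀/ω)·sinh
numerator   = -0.0579 − (-0.0490)·2.297318 − (0.3367/3.9939)·2.068253 = -0.119693
denominator = 1 − 2.297318 = -1.297318
p = -0.119693 / -1.297318 = 0.0923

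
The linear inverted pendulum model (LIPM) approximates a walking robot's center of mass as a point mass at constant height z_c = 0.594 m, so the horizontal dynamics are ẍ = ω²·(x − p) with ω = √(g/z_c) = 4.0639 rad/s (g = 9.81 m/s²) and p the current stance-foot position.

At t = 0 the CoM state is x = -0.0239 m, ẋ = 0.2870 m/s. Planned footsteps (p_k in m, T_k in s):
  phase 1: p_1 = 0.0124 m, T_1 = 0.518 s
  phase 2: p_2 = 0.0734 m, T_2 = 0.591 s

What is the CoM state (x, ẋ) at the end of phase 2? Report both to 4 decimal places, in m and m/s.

x = 1.2887, ẋ = 4.9660

phase 1: p=0.0124, T=0.518, ωT=2.105100, cosh=4.164879, sinh=4.043046; start (x,ẋ)=(-0.023900, 0.287000) → end (x,ẋ)=(0.146742, 0.598892)
phase 2: p=0.0734, T=0.591, ωT=2.401765, cosh=5.566603, sinh=5.476045; start (x,ẋ)=(0.146742, 0.598892) → end (x,ẋ)=(1.288665, 4.965957)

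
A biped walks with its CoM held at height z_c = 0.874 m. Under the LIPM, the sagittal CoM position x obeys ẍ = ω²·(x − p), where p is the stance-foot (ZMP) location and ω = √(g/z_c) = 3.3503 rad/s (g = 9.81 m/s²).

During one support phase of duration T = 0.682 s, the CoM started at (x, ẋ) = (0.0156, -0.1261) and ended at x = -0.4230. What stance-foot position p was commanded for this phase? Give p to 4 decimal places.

p = 0.0801

ωT = 3.3503·0.682 = 2.284905; cosh(ωT) = 4.963266, sinh(ωT) = 4.861483
x(T) = p + (x₀−p)·cosh(ωT) + (ẋ₀/ω)·sinh(ωT) ⇒ p·(1 − cosh) = x(T) − x₀·cosh − (ẋ₀/ω)·sinh
numerator   = -0.4230 − (0.0156)·4.963266 − (-0.1261/3.3503)·4.861483 = -0.317448
denominator = 1 − 4.963266 = -3.963266
p = -0.317448 / -3.963266 = 0.0801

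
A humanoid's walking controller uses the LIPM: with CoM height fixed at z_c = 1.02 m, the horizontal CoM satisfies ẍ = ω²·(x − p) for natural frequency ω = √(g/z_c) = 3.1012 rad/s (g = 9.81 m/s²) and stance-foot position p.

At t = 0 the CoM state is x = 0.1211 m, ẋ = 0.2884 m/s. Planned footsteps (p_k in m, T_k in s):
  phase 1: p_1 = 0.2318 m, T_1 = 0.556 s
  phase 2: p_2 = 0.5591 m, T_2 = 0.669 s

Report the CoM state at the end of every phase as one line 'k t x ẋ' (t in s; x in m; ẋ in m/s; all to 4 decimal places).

1 0.5560 0.1640 -0.0976
2 1.2250 -1.1620 -5.1959

phase 1: p=0.2318, T=0.556, ωT=1.724267, cosh=2.893357, sinh=2.715053; start (x,ẋ)=(0.121100, 0.288400) → end (x,ẋ)=(0.163995, -0.097641)
phase 2: p=0.5591, T=0.669, ωT=2.074703, cosh=4.043887, sinh=3.918293; start (x,ẋ)=(0.163995, -0.097641) → end (x,ẋ)=(-1.162027, -5.195931)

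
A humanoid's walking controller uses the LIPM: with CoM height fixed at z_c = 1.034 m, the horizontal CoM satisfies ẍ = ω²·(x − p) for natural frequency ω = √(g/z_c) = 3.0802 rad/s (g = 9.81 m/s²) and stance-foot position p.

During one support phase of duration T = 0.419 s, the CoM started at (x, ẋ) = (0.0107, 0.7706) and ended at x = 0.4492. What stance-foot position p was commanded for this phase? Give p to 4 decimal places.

ωT = 3.0802·0.419 = 1.290604; cosh(ωT) = 1.955043, sinh(ωT) = 1.679938
x(T) = p + (x₀−p)·cosh(ωT) + (ẋ₀/ω)·sinh(ωT) ⇒ p·(1 − cosh) = x(T) − x₀·cosh − (ẋ₀/ω)·sinh
numerator   = 0.4492 − (0.0107)·1.955043 − (0.7706/3.0802)·1.679938 = 0.007997
denominator = 1 − 1.955043 = -0.955043
p = 0.007997 / -0.955043 = -0.0084

p = -0.0084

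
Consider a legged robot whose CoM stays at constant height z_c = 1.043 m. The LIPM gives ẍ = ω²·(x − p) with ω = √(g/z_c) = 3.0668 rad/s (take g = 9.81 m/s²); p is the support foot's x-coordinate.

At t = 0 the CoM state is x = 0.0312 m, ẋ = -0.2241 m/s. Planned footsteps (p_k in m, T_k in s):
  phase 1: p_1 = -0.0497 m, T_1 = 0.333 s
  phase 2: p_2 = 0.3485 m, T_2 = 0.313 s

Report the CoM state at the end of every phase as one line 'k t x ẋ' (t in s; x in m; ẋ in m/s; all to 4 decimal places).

1 0.3330 -0.0111 -0.0517
2 0.6460 -0.2087 -1.3063

phase 1: p=-0.0497, T=0.333, ωT=1.021244, cosh=1.568397, sinh=1.208251; start (x,ẋ)=(0.031200, -0.224100) → end (x,ẋ)=(-0.011107, -0.051706)
phase 2: p=0.3485, T=0.313, ωT=0.959908, cosh=1.497193, sinh=1.114265; start (x,ẋ)=(-0.011107, -0.051706) → end (x,ẋ)=(-0.208687, -1.306272)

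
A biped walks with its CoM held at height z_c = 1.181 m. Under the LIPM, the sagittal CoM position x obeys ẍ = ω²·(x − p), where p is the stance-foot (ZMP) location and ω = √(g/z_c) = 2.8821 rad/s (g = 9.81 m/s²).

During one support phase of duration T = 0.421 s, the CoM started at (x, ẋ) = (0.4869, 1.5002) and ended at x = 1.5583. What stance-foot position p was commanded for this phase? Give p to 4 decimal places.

p = 0.1583

ωT = 2.8821·0.421 = 1.213364; cosh(ωT) = 1.830990, sinh(ωT) = 1.533795
x(T) = p + (x₀−p)·cosh(ωT) + (ẋ₀/ω)·sinh(ωT) ⇒ p·(1 − cosh) = x(T) − x₀·cosh − (ẋ₀/ω)·sinh
numerator   = 1.5583 − (0.4869)·1.830990 − (1.5002/2.8821)·1.533795 = -0.131585
denominator = 1 − 1.830990 = -0.830990
p = -0.131585 / -0.830990 = 0.1583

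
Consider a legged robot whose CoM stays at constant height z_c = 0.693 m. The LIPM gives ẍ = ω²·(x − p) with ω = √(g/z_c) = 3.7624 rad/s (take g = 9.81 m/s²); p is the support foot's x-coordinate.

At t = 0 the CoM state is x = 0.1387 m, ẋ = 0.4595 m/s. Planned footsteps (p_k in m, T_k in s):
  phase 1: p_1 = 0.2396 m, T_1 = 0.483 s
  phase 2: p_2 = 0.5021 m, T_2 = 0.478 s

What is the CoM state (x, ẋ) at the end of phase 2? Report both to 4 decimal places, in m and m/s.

phase 1: p=0.2396, T=0.483, ωT=1.817239, cosh=3.158658, sinh=2.996184; start (x,ẋ)=(0.138700, 0.459500) → end (x,ẋ)=(0.286814, 0.313973)
phase 2: p=0.5021, T=0.478, ωT=1.798427, cosh=3.102850, sinh=2.937290; start (x,ẋ)=(0.286814, 0.313973) → end (x,ẋ)=(0.079217, -1.404971)

x = 0.0792, ẋ = -1.4050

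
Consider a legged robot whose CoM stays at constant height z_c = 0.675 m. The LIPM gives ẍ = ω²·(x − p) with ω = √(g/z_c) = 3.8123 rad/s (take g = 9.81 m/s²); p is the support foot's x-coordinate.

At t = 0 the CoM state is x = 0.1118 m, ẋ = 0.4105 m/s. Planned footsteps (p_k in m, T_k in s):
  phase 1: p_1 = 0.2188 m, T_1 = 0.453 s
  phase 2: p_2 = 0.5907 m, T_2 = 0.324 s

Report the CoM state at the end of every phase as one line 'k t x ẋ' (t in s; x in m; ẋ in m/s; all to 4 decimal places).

1 0.4530 0.2016 0.0800
2 0.7770 -0.1019 -2.1856

phase 1: p=0.2188, T=0.453, ωT=1.726972, cosh=2.900711, sinh=2.722889; start (x,ẋ)=(0.111800, 0.410500) → end (x,ẋ)=(0.201619, 0.080032)
phase 2: p=0.5907, T=0.324, ωT=1.235185, cosh=1.864898, sinh=1.574117; start (x,ẋ)=(0.201619, 0.080032) → end (x,ẋ)=(-0.101852, -2.185630)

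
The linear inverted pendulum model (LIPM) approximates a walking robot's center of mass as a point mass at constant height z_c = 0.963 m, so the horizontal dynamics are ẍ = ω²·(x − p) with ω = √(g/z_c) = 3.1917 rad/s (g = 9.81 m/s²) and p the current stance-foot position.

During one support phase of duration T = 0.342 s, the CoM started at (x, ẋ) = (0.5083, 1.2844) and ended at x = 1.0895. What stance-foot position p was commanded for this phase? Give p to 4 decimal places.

p = 0.4332

ωT = 3.1917·0.342 = 1.091561; cosh(ωT) = 1.657307, sinh(ωT) = 1.321615
x(T) = p + (x₀−p)·cosh(ωT) + (ẋ₀/ω)·sinh(ωT) ⇒ p·(1 − cosh) = x(T) − x₀·cosh − (ẋ₀/ω)·sinh
numerator   = 1.0895 − (0.5083)·1.657307 − (1.2844/3.1917)·1.321615 = -0.284752
denominator = 1 − 1.657307 = -0.657307
p = -0.284752 / -0.657307 = 0.4332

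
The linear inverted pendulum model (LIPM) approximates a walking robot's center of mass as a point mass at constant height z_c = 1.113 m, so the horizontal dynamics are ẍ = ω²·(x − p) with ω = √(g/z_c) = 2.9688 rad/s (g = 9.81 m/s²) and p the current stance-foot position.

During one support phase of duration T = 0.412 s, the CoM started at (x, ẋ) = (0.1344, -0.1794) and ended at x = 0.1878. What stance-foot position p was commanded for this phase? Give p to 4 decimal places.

ωT = 2.9688·0.412 = 1.223146; cosh(ωT) = 1.846081, sinh(ωT) = 1.551778
x(T) = p + (x₀−p)·cosh(ωT) + (ẋ₀/ω)·sinh(ωT) ⇒ p·(1 − cosh) = x(T) − x₀·cosh − (ẋ₀/ω)·sinh
numerator   = 0.1878 − (0.1344)·1.846081 − (-0.1794/2.9688)·1.551778 = 0.033458
denominator = 1 − 1.846081 = -0.846081
p = 0.033458 / -0.846081 = -0.0395

p = -0.0395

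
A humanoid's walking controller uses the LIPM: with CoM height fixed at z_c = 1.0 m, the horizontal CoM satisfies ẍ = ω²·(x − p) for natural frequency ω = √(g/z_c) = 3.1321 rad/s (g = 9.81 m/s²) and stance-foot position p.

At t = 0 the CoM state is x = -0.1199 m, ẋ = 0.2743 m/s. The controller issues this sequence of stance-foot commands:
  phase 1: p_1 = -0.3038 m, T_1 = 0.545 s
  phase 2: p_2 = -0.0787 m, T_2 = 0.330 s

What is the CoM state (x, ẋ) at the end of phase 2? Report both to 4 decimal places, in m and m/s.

x = 1.6714, ẋ = 5.7128

phase 1: p=-0.3038, T=0.545, ωT=1.706994, cosh=2.846890, sinh=2.665479; start (x,ẋ)=(-0.119900, 0.274300) → end (x,ẋ)=(0.453178, 2.316200)
phase 2: p=-0.0787, T=0.330, ωT=1.033593, cosh=1.583437, sinh=1.227711; start (x,ẋ)=(0.453178, 2.316200) → end (x,ẋ)=(1.671392, 5.712794)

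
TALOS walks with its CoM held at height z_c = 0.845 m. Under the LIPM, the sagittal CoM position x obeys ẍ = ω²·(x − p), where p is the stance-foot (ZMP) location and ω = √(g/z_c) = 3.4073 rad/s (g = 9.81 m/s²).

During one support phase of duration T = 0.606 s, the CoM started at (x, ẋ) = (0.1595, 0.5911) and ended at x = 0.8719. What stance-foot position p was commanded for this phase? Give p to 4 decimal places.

ωT = 3.4073·0.606 = 2.064824; cosh(ωT) = 4.005375, sinh(ωT) = 3.878534
x(T) = p + (x₀−p)·cosh(ωT) + (ẋ₀/ω)·sinh(ωT) ⇒ p·(1 − cosh) = x(T) − x₀·cosh − (ẋ₀/ω)·sinh
numerator   = 0.8719 − (0.1595)·4.005375 − (0.5911/3.4073)·3.878534 = -0.439807
denominator = 1 − 4.005375 = -3.005375
p = -0.439807 / -3.005375 = 0.1463

p = 0.1463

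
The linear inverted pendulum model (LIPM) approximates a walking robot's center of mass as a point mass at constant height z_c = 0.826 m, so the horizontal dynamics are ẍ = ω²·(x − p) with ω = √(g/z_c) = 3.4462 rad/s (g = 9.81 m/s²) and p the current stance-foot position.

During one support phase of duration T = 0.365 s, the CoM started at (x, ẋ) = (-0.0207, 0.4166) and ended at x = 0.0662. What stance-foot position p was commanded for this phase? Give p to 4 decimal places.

ωT = 3.4462·0.365 = 1.257863; cosh(ωT) = 1.901078, sinh(ωT) = 1.616817
x(T) = p + (x₀−p)·cosh(ωT) + (ẋ₀/ω)·sinh(ωT) ⇒ p·(1 − cosh) = x(T) − x₀·cosh − (ẋ₀/ω)·sinh
numerator   = 0.0662 − (-0.0207)·1.901078 − (0.4166/3.4462)·1.616817 = -0.089900
denominator = 1 − 1.901078 = -0.901078
p = -0.089900 / -0.901078 = 0.0998

p = 0.0998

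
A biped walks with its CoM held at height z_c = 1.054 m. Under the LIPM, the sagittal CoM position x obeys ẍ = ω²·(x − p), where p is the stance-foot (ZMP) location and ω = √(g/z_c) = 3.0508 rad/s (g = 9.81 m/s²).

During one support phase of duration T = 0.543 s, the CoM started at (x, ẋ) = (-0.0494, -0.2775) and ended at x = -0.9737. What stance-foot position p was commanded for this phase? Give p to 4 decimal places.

ωT = 3.0508·0.543 = 1.656584; cosh(ωT) = 2.716084, sinh(ωT) = 2.525294
x(T) = p + (x₀−p)·cosh(ωT) + (ẋ₀/ω)·sinh(ωT) ⇒ p·(1 − cosh) = x(T) − x₀·cosh − (ẋ₀/ω)·sinh
numerator   = -0.9737 − (-0.0494)·2.716084 − (-0.2775/3.0508)·2.525294 = -0.609825
denominator = 1 − 2.716084 = -1.716084
p = -0.609825 / -1.716084 = 0.3554

p = 0.3554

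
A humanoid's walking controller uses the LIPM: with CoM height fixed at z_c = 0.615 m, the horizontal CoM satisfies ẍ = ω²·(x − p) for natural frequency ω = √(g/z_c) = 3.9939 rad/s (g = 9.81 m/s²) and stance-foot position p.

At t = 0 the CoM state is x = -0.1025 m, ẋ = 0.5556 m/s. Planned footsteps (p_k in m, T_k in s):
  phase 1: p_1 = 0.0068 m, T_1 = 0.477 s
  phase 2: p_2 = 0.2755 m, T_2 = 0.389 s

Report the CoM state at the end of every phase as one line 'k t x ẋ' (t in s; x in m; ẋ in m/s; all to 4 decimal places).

1 0.4770 0.0885 0.4739
2 0.8660 0.0816 -0.5164

phase 1: p=0.0068, T=0.477, ωT=1.905090, cosh=3.434412, sinh=3.285603; start (x,ẋ)=(-0.102500, 0.555600) → end (x,ẋ)=(0.088486, 0.473884)
phase 2: p=0.2755, T=0.389, ωT=1.553627, cosh=2.470035, sinh=2.258555; start (x,ẋ)=(0.088486, 0.473884) → end (x,ẋ)=(0.081551, -0.516438)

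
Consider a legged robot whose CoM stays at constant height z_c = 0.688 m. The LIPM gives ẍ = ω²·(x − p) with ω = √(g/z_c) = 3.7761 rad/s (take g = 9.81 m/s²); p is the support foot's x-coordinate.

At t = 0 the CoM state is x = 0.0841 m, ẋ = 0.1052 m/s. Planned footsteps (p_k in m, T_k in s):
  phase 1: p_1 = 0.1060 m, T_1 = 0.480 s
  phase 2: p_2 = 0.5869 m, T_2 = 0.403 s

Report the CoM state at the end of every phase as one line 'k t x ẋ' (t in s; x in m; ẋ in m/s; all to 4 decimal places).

1 0.4800 0.1202 0.0843
2 0.8830 -0.4842 -3.6415

phase 1: p=0.1060, T=0.480, ωT=1.812528, cosh=3.144578, sinh=2.981337; start (x,ẋ)=(0.084100, 0.105200) → end (x,ẋ)=(0.120192, 0.084263)
phase 2: p=0.5869, T=0.403, ωT=1.521768, cosh=2.399321, sinh=2.180996; start (x,ẋ)=(0.120192, 0.084263) → end (x,ẋ)=(-0.484214, -3.641473)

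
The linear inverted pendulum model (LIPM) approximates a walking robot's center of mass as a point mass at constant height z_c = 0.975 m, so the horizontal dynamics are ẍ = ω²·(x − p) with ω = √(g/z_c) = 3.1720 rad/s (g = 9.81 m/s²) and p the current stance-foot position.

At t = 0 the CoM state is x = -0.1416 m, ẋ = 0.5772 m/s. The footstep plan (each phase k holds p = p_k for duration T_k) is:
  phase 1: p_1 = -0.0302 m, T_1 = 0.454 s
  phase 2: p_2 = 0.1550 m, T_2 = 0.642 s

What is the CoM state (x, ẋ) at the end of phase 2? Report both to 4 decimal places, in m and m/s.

phase 1: p=-0.0302, T=0.454, ωT=1.440088, cosh=2.228987, sinh=1.992080; start (x,ẋ)=(-0.141600, 0.577200) → end (x,ẋ)=(0.083984, 0.582648)
phase 2: p=0.1550, T=0.642, ωT=2.036424, cosh=3.896826, sinh=3.766331; start (x,ẋ)=(0.083984, 0.582648) → end (x,ẋ)=(0.570081, 1.422066)

x = 0.5701, ẋ = 1.4221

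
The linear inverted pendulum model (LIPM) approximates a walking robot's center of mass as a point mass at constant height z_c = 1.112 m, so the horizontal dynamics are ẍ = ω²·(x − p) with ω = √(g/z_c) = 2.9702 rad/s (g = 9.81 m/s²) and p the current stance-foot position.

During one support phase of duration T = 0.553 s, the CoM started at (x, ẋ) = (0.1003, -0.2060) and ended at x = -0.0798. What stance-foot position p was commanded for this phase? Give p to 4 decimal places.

p = 0.1048

ωT = 2.9702·0.553 = 1.642521; cosh(ωT) = 2.680836, sinh(ωT) = 2.487344
x(T) = p + (x₀−p)·cosh(ωT) + (ẋ₀/ω)·sinh(ωT) ⇒ p·(1 − cosh) = x(T) − x₀·cosh − (ẋ₀/ω)·sinh
numerator   = -0.0798 − (0.1003)·2.680836 − (-0.2060/2.9702)·2.487344 = -0.176177
denominator = 1 − 2.680836 = -1.680836
p = -0.176177 / -1.680836 = 0.1048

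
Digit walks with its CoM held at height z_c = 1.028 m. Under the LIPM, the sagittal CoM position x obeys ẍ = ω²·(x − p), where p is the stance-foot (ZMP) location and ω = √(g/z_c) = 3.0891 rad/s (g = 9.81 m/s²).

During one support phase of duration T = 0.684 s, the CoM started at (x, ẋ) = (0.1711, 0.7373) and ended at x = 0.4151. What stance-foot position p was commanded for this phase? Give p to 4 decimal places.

p = 0.3991

ωT = 3.0891·0.684 = 2.112944; cosh(ωT) = 4.196722, sinh(ωT) = 4.075841
x(T) = p + (x₀−p)·cosh(ωT) + (ẋ₀/ω)·sinh(ωT) ⇒ p·(1 − cosh) = x(T) − x₀·cosh − (ẋ₀/ω)·sinh
numerator   = 0.4151 − (0.1711)·4.196722 − (0.7373/3.0891)·4.075841 = -1.275772
denominator = 1 − 4.196722 = -3.196722
p = -1.275772 / -3.196722 = 0.3991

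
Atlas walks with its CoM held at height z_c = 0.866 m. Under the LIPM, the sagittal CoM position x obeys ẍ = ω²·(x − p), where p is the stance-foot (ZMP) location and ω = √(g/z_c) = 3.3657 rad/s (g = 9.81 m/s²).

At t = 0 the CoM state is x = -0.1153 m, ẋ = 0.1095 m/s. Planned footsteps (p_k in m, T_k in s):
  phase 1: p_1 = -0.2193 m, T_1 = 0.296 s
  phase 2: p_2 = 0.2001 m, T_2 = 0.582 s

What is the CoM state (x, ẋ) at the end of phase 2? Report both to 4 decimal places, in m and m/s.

x = -0.0037, ẋ = -0.4992

phase 1: p=-0.2193, T=0.296, ωT=0.996247, cosh=1.538681, sinh=1.169419; start (x,ẋ)=(-0.115300, 0.109500) → end (x,ẋ)=(-0.021231, 0.577820)
phase 2: p=0.2001, T=0.582, ωT=1.958837, cosh=3.616050, sinh=3.475028; start (x,ẋ)=(-0.021231, 0.577820) → end (x,ẋ)=(-0.003655, -0.499240)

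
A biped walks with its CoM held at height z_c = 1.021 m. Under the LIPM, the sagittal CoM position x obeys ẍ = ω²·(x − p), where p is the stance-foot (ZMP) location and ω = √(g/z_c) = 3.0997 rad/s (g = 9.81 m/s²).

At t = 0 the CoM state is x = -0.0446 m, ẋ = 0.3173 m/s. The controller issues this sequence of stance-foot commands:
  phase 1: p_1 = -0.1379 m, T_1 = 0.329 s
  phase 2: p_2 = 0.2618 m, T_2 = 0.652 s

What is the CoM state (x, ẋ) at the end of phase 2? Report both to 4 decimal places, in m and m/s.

x = 0.7739, ẋ = 1.7529

phase 1: p=-0.1379, T=0.329, ωT=1.019801, cosh=1.566655, sinh=1.205989; start (x,ẋ)=(-0.044600, 0.317300) → end (x,ẋ)=(0.131720, 0.845874)
phase 2: p=0.2618, T=0.652, ωT=2.021004, cosh=3.839211, sinh=3.706689; start (x,ẋ)=(0.131720, 0.845874) → end (x,ẋ)=(0.773909, 1.752915)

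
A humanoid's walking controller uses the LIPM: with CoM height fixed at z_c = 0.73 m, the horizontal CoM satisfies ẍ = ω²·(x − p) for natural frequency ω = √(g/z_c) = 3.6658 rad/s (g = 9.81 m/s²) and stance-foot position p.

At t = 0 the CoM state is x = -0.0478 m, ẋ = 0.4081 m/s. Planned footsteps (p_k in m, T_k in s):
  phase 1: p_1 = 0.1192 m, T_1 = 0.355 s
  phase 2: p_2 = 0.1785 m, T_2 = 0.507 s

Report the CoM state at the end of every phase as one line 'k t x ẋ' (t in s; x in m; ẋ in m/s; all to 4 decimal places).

1 0.3550 -0.0210 -0.2361
2 0.8620 -0.6783 -3.0637

phase 1: p=0.1192, T=0.355, ωT=1.301359, cosh=1.973224, sinh=1.701062; start (x,ẋ)=(-0.047800, 0.408100) → end (x,ẋ)=(-0.020955, -0.236098)
phase 2: p=0.1785, T=0.507, ωT=1.858561, cosh=3.285197, sinh=3.129300; start (x,ẋ)=(-0.020955, -0.236098) → end (x,ẋ)=(-0.678295, -3.063660)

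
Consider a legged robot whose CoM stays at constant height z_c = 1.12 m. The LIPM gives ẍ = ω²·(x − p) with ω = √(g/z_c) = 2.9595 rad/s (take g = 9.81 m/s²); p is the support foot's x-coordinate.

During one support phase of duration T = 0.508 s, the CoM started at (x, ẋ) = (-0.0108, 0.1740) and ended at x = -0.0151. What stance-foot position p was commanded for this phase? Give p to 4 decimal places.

ωT = 2.9595·0.508 = 1.503426; cosh(ωT) = 2.359718, sinh(ωT) = 2.137351
x(T) = p + (x₀−p)·cosh(ωT) + (ẋ₀/ω)·sinh(ωT) ⇒ p·(1 − cosh) = x(T) − x₀·cosh − (ẋ₀/ω)·sinh
numerator   = -0.0151 − (-0.0108)·2.359718 − (0.1740/2.9595)·2.137351 = -0.115278
denominator = 1 − 2.359718 = -1.359718
p = -0.115278 / -1.359718 = 0.0848

p = 0.0848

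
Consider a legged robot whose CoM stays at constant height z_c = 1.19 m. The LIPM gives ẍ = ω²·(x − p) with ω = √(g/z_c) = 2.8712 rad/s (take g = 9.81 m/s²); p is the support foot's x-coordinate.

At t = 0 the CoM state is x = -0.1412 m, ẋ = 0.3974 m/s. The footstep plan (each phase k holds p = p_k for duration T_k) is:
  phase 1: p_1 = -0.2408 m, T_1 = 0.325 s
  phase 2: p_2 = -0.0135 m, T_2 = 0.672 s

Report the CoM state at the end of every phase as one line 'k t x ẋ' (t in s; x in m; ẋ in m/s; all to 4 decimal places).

1 0.3250 0.0541 0.8906
2 0.9970 1.2697 3.7855

phase 1: p=-0.2408, T=0.325, ωT=0.933140, cosh=1.467898, sinh=1.074582; start (x,ẋ)=(-0.141200, 0.397400) → end (x,ẋ)=(0.054134, 0.890643)
phase 2: p=-0.0135, T=0.672, ωT=1.929446, cosh=3.515463, sinh=3.370234; start (x,ẋ)=(0.054134, 0.890643) → end (x,ẋ)=(1.269709, 3.785494)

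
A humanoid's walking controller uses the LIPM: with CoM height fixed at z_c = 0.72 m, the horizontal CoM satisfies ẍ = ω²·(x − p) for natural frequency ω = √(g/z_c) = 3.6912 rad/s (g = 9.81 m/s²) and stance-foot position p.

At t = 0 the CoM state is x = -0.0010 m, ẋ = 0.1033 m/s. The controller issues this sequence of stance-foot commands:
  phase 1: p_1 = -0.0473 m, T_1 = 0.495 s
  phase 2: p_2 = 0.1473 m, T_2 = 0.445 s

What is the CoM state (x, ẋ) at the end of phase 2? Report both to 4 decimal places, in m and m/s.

x = 0.8192, ẋ = 2.6169

phase 1: p=-0.0473, T=0.495, ωT=1.827144, cosh=3.188490, sinh=3.027618; start (x,ẋ)=(-0.001000, 0.103300) → end (x,ẋ)=(0.185056, 0.846799)
phase 2: p=0.1473, T=0.445, ωT=1.642584, cosh=2.680994, sinh=2.487514; start (x,ẋ)=(0.185056, 0.846799) → end (x,ẋ)=(0.819186, 2.616938)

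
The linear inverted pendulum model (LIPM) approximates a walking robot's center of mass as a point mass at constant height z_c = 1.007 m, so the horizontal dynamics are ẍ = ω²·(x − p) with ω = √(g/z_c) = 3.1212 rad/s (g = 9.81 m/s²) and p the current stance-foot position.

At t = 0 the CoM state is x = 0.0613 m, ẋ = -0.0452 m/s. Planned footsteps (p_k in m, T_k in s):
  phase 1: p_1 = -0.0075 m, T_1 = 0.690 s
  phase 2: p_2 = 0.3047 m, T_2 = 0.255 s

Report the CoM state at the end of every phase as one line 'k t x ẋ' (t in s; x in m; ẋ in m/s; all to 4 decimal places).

phase 1: p=-0.0075, T=0.690, ωT=2.153628, cosh=4.366062, sinh=4.249999; start (x,ẋ)=(0.061300, -0.045200) → end (x,ẋ)=(0.231338, 0.715293)
phase 2: p=0.3047, T=0.255, ωT=0.795906, cosh=1.333810, sinh=0.882638; start (x,ẋ)=(0.231338, 0.715293) → end (x,ẋ)=(0.409126, 0.751961)

1 0.6900 0.2313 0.7153
2 0.9450 0.4091 0.7520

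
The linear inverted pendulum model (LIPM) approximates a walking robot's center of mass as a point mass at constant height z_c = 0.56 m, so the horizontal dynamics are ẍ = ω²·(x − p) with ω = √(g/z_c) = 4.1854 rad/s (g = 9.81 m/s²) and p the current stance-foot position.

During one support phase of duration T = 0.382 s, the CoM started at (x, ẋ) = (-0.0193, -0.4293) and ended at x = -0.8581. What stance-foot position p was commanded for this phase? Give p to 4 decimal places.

ωT = 4.1854·0.382 = 1.598823; cosh(ωT) = 2.574670, sinh(ωT) = 2.372535
x(T) = p + (x₀−p)·cosh(ωT) + (ẋ₀/ω)·sinh(ωT) ⇒ p·(1 − cosh) = x(T) − x₀·cosh − (ẋ₀/ω)·sinh
numerator   = -0.8581 − (-0.0193)·2.574670 − (-0.4293/4.1854)·2.372535 = -0.565056
denominator = 1 − 2.574670 = -1.574670
p = -0.565056 / -1.574670 = 0.3588

p = 0.3588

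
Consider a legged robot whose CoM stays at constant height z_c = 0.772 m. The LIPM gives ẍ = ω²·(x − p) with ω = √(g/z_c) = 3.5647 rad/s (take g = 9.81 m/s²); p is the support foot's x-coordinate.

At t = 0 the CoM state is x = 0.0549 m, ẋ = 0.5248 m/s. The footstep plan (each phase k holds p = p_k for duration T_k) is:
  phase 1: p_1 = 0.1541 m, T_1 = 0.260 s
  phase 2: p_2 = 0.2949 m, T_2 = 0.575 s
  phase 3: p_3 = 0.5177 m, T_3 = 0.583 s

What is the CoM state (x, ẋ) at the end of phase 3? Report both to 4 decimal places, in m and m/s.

x = -0.9925, ẋ = -5.2703

phase 1: p=0.1541, T=0.260, ωT=0.926822, cosh=1.461138, sinh=1.065329; start (x,ẋ)=(0.054900, 0.524800) → end (x,ẋ)=(0.165994, 0.390086)
phase 2: p=0.2949, T=0.575, ωT=2.049702, cosh=3.947182, sinh=3.818409; start (x,ẋ)=(0.165994, 0.390086) → end (x,ẋ)=(0.203935, -0.214859)
phase 3: p=0.5177, T=0.583, ωT=2.078220, cosh=4.057694, sinh=3.932541; start (x,ẋ)=(0.203935, -0.214859) → end (x,ẋ)=(-0.992494, -5.270298)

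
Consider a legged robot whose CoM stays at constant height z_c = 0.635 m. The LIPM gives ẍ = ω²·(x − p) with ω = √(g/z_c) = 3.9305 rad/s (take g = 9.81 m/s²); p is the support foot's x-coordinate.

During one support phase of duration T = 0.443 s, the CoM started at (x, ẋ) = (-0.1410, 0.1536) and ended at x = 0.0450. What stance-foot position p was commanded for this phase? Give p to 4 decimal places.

p = -0.1812

ωT = 3.9305·0.443 = 1.741211; cosh(ωT) = 2.939779, sinh(ωT) = 2.764471
x(T) = p + (x₀−p)·cosh(ωT) + (ẋ₀/ω)·sinh(ωT) ⇒ p·(1 − cosh) = x(T) − x₀·cosh − (ẋ₀/ω)·sinh
numerator   = 0.0450 − (-0.1410)·2.939779 − (0.1536/3.9305)·2.764471 = 0.351476
denominator = 1 − 2.939779 = -1.939779
p = 0.351476 / -1.939779 = -0.1812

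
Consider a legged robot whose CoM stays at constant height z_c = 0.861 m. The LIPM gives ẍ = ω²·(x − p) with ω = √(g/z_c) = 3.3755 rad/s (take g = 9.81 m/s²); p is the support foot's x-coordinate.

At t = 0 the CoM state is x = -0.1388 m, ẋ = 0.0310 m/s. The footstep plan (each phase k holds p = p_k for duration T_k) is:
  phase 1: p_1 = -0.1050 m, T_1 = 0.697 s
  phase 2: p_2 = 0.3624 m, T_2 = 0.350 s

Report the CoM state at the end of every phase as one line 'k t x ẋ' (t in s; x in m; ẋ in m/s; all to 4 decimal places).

1 0.6970 -0.2365 -0.4299
2 1.0470 -0.8933 -3.7503

phase 1: p=-0.1050, T=0.697, ωT=2.352723, cosh=5.304638, sinh=5.209528; start (x,ẋ)=(-0.138800, 0.031000) → end (x,ẋ)=(-0.236453, -0.429921)
phase 2: p=0.3624, T=0.350, ωT=1.181425, cosh=1.782928, sinh=1.476087; start (x,ẋ)=(-0.236453, -0.429921) → end (x,ẋ)=(-0.893315, -3.750324)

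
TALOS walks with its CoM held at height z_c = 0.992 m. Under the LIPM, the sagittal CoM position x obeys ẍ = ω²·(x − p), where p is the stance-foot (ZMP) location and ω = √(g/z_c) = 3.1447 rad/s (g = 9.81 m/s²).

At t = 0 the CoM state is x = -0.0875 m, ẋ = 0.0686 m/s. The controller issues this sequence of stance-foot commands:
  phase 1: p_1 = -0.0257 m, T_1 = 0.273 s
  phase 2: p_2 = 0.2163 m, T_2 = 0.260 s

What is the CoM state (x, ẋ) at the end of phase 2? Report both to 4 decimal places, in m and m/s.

x = -0.2259, ẋ = -1.0053

phase 1: p=-0.0257, T=0.273, ωT=0.858503, cosh=1.391711, sinh=0.967915; start (x,ẋ)=(-0.087500, 0.068600) → end (x,ẋ)=(-0.090593, -0.092636)
phase 2: p=0.2163, T=0.260, ωT=0.817622, cosh=1.353294, sinh=0.911813; start (x,ẋ)=(-0.090593, -0.092636) → end (x,ẋ)=(-0.225876, -1.005342)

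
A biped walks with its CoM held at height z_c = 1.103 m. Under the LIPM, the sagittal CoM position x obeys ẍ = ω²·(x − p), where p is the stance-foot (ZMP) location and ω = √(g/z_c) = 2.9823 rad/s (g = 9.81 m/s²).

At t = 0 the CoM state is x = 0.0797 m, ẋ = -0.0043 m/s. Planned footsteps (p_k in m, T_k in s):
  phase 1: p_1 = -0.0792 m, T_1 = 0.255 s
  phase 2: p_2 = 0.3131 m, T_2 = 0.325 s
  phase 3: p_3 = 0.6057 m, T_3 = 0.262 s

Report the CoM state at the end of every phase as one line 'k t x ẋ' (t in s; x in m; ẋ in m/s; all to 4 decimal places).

phase 1: p=-0.0792, T=0.255, ωT=0.760486, cosh=1.303378, sinh=0.835939; start (x,ẋ)=(0.079700, -0.004300) → end (x,ẋ)=(0.126701, 0.390536)
phase 2: p=0.3131, T=0.325, ωT=0.969248, cosh=1.507664, sinh=1.128296; start (x,ẋ)=(0.126701, 0.390536) → end (x,ẋ)=(0.179826, -0.038418)
phase 3: p=0.6057, T=0.262, ωT=0.781363, cosh=1.321114, sinh=0.863332; start (x,ẋ)=(0.179826, -0.038418) → end (x,ẋ)=(0.031950, -1.147260)

1 0.2550 0.1267 0.3905
2 0.5800 0.1798 -0.0384
3 0.8420 0.0319 -1.1473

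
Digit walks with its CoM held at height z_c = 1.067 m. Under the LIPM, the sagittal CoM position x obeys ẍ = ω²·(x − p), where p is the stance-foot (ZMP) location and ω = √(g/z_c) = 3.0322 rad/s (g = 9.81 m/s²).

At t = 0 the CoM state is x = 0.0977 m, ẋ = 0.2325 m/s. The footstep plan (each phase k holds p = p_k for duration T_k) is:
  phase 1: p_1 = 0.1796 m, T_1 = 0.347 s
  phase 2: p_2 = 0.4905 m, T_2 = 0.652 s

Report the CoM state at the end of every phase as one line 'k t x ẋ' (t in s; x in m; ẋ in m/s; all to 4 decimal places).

phase 1: p=0.1796, T=0.347, ωT=1.052173, cosh=1.606523, sinh=1.257345; start (x,ẋ)=(0.097700, 0.232500) → end (x,ẋ)=(0.144435, 0.061271)
phase 2: p=0.4905, T=0.652, ωT=1.976994, cosh=3.679746, sinh=3.541261; start (x,ẋ)=(0.144435, 0.061271) → end (x,ẋ)=(-0.711373, -3.490517)

1 0.3470 0.1444 0.0613
2 0.9990 -0.7114 -3.4905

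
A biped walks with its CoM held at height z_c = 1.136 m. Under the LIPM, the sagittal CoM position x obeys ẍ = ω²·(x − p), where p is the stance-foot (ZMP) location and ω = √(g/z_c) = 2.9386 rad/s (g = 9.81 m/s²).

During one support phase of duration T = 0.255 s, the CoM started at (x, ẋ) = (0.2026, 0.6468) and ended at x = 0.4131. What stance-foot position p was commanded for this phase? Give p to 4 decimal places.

p = 0.1017

ωT = 2.9386·0.255 = 0.749343; cosh(ωT) = 1.294143, sinh(ωT) = 0.821466
x(T) = p + (x₀−p)·cosh(ωT) + (ẋ₀/ω)·sinh(ωT) ⇒ p·(1 − cosh) = x(T) − x₀·cosh − (ẋ₀/ω)·sinh
numerator   = 0.4131 − (0.2026)·1.294143 − (0.6468/2.9386)·0.821466 = -0.029902
denominator = 1 − 1.294143 = -0.294143
p = -0.029902 / -0.294143 = 0.1017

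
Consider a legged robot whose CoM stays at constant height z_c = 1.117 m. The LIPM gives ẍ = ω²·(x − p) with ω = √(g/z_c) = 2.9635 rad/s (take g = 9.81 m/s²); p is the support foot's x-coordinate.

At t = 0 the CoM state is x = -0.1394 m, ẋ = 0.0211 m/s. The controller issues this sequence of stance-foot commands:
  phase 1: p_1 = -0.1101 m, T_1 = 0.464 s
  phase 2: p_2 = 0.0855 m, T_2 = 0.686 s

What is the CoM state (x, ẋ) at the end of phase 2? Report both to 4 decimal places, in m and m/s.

phase 1: p=-0.1101, T=0.464, ωT=1.375064, cosh=2.104077, sinh=1.851253; start (x,ẋ)=(-0.139400, 0.021100) → end (x,ẋ)=(-0.158569, -0.116349)
phase 2: p=0.0855, T=0.686, ωT=2.032961, cosh=3.883806, sinh=3.752859; start (x,ẋ)=(-0.158569, -0.116349) → end (x,ẋ)=(-1.009755, -3.166311)

x = -1.0098, ẋ = -3.1663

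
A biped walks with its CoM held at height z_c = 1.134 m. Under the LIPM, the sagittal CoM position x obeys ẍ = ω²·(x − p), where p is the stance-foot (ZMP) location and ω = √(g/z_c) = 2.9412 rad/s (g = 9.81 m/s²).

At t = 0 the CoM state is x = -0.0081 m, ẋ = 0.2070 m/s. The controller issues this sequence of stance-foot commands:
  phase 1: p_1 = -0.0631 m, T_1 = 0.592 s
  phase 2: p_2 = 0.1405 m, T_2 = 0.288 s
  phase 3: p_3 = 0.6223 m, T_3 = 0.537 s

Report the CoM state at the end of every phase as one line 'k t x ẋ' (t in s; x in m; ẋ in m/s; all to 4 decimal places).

phase 1: p=-0.0631, T=0.592, ωT=1.741190, cosh=2.939721, sinh=2.764409; start (x,ẋ)=(-0.008100, 0.207000) → end (x,ẋ)=(0.293142, 1.055710)
phase 2: p=0.1405, T=0.288, ωT=0.847066, cosh=1.380731, sinh=0.952060; start (x,ẋ)=(0.293142, 1.055710) → end (x,ẋ)=(0.692989, 1.885080)
phase 3: p=0.6223, T=0.537, ωT=1.579424, cosh=2.529128, sinh=2.323034; start (x,ẋ)=(0.692989, 1.885080) → end (x,ẋ)=(2.289965, 5.250589)

1 0.5920 0.2931 1.0557
2 0.8800 0.6930 1.8851
3 1.4170 2.2900 5.2506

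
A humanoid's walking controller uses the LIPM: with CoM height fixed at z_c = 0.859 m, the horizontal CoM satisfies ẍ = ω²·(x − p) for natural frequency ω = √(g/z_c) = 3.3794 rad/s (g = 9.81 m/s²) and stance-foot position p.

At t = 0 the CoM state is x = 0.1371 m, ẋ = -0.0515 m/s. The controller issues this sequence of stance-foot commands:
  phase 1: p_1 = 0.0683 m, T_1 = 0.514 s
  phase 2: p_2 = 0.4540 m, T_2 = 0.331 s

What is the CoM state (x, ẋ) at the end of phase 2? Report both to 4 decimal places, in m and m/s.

phase 1: p=0.0683, T=0.514, ωT=1.737012, cosh=2.928194, sinh=2.752149; start (x,ẋ)=(0.137100, -0.051500) → end (x,ẋ)=(0.227819, 0.489080)
phase 2: p=0.4540, T=0.331, ωT=1.118581, cosh=1.693626, sinh=1.366883; start (x,ẋ)=(0.227819, 0.489080) → end (x,ẋ)=(0.268754, -0.216468)

x = 0.2688, ẋ = -0.2165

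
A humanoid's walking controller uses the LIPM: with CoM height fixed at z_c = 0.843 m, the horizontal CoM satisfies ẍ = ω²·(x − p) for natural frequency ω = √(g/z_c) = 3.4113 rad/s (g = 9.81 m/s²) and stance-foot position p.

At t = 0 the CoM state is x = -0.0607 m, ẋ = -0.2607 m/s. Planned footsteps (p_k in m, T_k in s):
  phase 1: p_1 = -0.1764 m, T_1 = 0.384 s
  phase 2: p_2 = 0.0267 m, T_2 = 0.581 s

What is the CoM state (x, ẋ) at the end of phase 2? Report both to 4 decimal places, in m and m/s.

x = -0.1925, ẋ = -0.6767

phase 1: p=-0.1764, T=0.384, ωT=1.309939, cosh=1.987892, sinh=1.718056; start (x,ẋ)=(-0.060700, -0.260700) → end (x,ẋ)=(-0.077699, 0.159852)
phase 2: p=0.0267, T=0.581, ωT=1.981965, cosh=3.697395, sinh=3.559596; start (x,ẋ)=(-0.077699, 0.159852) → end (x,ẋ)=(-0.192503, -0.676667)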